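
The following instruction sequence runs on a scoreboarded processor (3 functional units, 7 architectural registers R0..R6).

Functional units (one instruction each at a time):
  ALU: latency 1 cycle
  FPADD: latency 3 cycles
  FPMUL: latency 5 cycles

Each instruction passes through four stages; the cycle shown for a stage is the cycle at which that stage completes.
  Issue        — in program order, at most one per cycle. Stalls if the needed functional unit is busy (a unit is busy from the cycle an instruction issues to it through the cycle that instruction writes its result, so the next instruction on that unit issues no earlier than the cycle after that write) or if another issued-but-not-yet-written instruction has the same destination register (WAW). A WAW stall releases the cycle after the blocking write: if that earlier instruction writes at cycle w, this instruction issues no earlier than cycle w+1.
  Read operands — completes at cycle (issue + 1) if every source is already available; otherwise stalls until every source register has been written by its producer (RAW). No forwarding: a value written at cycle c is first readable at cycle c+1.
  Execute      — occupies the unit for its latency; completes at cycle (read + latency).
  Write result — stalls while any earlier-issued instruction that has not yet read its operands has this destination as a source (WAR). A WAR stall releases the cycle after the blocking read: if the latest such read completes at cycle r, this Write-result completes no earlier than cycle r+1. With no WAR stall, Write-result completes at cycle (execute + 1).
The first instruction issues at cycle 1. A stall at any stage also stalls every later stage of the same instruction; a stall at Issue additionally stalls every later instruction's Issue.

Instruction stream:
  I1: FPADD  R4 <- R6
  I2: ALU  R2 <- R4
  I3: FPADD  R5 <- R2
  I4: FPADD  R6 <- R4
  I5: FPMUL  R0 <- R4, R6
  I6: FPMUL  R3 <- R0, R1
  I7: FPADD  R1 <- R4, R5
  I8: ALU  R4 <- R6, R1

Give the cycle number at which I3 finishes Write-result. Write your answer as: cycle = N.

c1: I1→FPADD
c2: I1 RO, I2→ALU
c5: I1 EX
c6: I1 WR R4
c7: I2 RO, I3→FPADD
c8: I2 EX
c9: I2 WR R2
c10: I3 RO
c13: I3 EX
c14: I3 WR R5
c15: I4→FPADD
c16: I4 RO, I5→FPMUL
c19: I4 EX
c20: I4 WR R6
c21: I5 RO
c26: I5 EX
c27: I5 WR R0
c28: I6→FPMUL
c29: I6 RO, I7→FPADD
c30: I7 RO, I8→ALU
c33: I7 EX
c34: I6 EX, I7 WR R1
c35: I6 WR R3, I8 RO
c36: I8 EX
c37: I8 WR R4

cycle = 14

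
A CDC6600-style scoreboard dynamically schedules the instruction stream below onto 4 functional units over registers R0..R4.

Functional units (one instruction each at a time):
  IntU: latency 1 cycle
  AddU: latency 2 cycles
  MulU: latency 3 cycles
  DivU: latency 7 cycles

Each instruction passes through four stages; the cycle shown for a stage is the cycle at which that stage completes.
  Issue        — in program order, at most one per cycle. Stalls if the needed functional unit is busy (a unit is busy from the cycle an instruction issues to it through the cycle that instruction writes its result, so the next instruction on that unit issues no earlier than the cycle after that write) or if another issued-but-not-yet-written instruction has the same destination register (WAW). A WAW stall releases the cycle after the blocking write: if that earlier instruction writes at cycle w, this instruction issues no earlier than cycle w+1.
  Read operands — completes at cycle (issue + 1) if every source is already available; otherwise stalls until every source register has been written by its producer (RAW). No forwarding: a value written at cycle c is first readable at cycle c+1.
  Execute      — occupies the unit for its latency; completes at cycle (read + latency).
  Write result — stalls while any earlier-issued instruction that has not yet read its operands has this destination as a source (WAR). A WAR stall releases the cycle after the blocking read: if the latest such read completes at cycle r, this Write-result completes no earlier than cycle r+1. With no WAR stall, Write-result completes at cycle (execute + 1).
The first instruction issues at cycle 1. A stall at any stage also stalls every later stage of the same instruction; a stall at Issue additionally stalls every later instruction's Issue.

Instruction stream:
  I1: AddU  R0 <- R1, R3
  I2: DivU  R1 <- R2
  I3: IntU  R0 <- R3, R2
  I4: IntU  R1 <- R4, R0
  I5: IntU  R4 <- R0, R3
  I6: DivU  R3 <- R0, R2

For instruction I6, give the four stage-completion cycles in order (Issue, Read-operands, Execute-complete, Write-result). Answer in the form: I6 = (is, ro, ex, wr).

I6 = (17, 18, 25, 26)

I1 -> (1, 2, 4, 5)
I2 -> (2, 3, 10, 11)
I3 -> (6, 7, 8, 9)  // WAW R0: wait I1 write@5
I4 -> (12, 13, 14, 15)  // WAW R1: wait I2 write@11
I5 -> (16, 17, 18, 19)  // struct: IntU busy until I4 writes@15
I6 -> (17, 18, 25, 26)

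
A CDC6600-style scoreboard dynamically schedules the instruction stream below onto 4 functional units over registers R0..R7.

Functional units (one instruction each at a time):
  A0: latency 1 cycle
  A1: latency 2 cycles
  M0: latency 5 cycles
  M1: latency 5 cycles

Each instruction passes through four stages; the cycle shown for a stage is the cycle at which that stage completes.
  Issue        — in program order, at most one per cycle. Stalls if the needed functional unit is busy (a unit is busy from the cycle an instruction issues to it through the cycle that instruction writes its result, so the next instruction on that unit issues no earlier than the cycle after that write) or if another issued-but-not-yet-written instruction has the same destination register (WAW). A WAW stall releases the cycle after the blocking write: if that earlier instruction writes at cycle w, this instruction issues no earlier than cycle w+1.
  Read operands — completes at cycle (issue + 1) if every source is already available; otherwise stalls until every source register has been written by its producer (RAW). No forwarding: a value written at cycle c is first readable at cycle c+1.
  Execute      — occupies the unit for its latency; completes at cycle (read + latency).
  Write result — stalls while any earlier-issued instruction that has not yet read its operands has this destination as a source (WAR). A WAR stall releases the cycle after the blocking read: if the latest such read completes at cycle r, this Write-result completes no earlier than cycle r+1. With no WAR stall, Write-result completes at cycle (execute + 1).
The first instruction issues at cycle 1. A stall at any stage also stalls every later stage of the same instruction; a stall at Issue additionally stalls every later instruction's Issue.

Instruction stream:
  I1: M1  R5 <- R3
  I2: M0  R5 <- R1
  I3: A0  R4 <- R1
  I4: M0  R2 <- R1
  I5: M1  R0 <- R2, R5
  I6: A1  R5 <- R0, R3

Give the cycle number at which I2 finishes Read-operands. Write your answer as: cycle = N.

cycle = 10

[1] I1 issues→M1
[2] I1 reads
[7] I1 exec-done
[8] I1 writes R5
[9] I2 issues→M0
[10] I2 reads · I3 issues→A0
[11] I3 reads
[12] I3 exec-done
[13] I3 writes R4
[15] I2 exec-done
[16] I2 writes R5
[17] I4 issues→M0
[18] I4 reads · I5 issues→M1
[19] I6 issues→A1
[23] I4 exec-done
[24] I4 writes R2
[25] I5 reads
[30] I5 exec-done
[31] I5 writes R0
[32] I6 reads
[34] I6 exec-done
[35] I6 writes R5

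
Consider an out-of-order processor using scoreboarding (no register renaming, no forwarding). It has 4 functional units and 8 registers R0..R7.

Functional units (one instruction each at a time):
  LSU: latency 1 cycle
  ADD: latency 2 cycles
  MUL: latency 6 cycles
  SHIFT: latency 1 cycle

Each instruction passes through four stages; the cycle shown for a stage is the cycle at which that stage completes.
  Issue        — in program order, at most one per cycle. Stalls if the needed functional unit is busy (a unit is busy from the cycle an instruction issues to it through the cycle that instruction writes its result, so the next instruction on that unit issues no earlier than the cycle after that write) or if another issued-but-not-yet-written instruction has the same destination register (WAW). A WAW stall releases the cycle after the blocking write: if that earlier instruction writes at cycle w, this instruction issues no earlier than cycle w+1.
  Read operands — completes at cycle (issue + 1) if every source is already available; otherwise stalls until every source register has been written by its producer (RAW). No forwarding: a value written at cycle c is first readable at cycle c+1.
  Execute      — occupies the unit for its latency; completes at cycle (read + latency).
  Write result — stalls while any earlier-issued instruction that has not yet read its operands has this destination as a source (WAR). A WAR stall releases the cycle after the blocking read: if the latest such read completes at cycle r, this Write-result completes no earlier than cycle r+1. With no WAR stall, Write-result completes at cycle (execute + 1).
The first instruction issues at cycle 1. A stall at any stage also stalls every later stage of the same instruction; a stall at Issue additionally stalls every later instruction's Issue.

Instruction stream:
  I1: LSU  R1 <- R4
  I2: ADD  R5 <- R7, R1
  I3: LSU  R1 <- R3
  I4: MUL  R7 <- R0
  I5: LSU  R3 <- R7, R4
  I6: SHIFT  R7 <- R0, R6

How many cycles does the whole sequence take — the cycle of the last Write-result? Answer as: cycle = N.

  I1 | 1 | 2 | 3 | 4
  I2 | 2 | 5 | 7 | 8   RAW R1: wait I1 write@4
  I3 | 5 | 6 | 7 | 8   struct: LSU busy until I1 writes@4
  I4 | 6 | 7 | 13 | 14
  I5 | 9 | 15 | 16 | 17   struct: LSU busy until I3 writes@8 · RAW R7: wait I4 write@14
  I6 | 15 | 16 | 17 | 18   WAW R7: wait I4 write@14

cycle = 18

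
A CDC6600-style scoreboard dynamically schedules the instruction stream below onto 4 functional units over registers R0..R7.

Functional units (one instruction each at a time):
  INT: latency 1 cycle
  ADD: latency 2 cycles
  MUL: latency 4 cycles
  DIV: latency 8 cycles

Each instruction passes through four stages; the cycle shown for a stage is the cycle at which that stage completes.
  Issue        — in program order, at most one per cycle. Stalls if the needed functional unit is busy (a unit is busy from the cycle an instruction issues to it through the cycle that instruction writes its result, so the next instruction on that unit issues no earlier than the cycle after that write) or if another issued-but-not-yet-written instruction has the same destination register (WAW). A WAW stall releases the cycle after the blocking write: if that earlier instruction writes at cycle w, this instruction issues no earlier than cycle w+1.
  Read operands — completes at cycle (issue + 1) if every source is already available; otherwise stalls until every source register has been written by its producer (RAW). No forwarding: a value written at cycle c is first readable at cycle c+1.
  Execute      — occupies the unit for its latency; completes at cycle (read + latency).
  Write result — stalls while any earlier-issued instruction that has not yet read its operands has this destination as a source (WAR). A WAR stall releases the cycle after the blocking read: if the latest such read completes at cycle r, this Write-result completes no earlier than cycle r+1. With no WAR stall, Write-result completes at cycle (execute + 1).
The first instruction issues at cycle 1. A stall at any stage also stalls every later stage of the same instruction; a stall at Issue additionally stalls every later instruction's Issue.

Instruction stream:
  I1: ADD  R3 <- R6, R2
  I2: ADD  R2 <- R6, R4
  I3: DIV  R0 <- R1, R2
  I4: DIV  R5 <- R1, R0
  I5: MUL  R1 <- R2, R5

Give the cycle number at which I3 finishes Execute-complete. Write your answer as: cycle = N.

cycle = 19

c1: I1 dispatched to ADD
c2: I1 operands ready
c4: I1 complete
c5: R3←I1
c6: I2 dispatched to ADD
c7: I2 operands ready; I3 dispatched to DIV
c9: I2 complete
c10: R2←I2
c11: I3 operands ready
c19: I3 complete
c20: R0←I3
c21: I4 dispatched to DIV
c22: I4 operands ready; I5 dispatched to MUL
c30: I4 complete
c31: R5←I4
c32: I5 operands ready
c36: I5 complete
c37: R1←I5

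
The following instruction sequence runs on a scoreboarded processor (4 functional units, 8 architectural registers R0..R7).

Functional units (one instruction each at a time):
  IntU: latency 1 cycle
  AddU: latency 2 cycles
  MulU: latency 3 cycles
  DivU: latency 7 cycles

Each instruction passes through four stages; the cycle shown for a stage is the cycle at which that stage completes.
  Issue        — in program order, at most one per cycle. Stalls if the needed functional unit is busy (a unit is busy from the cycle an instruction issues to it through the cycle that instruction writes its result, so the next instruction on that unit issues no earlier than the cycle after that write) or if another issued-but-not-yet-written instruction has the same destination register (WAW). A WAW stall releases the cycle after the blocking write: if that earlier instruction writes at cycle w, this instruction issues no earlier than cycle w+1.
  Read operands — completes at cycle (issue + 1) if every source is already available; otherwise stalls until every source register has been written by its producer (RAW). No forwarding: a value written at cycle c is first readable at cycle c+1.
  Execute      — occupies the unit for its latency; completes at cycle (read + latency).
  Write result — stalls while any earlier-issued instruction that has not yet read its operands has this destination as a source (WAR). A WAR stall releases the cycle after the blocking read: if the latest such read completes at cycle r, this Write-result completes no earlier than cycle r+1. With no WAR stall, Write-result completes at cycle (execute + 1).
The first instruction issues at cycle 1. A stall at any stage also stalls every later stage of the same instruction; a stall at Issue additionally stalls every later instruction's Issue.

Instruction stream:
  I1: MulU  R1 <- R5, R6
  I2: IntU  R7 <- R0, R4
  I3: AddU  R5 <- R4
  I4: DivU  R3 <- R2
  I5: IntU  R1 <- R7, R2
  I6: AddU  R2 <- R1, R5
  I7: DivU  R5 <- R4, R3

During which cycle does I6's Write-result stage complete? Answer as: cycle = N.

cycle = 14

t=1  issue I1 (MulU)
t=2  I1 read-ops · issue I2 (IntU)
t=3  I2 read-ops · issue I3 (AddU)
t=4  I2 finished on IntU · I3 read-ops · issue I4 (DivU)
t=5  I1 finished on MulU · I2→R7 · I4 read-ops
t=6  I1→R1 · I3 finished on AddU
t=7  I3→R5 · issue I5 (IntU)
t=8  I5 read-ops · issue I6 (AddU)
t=9  I5 finished on IntU
t=10  I5→R1
t=11  I6 read-ops
t=12  I4 finished on DivU
t=13  I4→R3 · I6 finished on AddU
t=14  I6→R2 · issue I7 (DivU)
t=15  I7 read-ops
t=22  I7 finished on DivU
t=23  I7→R5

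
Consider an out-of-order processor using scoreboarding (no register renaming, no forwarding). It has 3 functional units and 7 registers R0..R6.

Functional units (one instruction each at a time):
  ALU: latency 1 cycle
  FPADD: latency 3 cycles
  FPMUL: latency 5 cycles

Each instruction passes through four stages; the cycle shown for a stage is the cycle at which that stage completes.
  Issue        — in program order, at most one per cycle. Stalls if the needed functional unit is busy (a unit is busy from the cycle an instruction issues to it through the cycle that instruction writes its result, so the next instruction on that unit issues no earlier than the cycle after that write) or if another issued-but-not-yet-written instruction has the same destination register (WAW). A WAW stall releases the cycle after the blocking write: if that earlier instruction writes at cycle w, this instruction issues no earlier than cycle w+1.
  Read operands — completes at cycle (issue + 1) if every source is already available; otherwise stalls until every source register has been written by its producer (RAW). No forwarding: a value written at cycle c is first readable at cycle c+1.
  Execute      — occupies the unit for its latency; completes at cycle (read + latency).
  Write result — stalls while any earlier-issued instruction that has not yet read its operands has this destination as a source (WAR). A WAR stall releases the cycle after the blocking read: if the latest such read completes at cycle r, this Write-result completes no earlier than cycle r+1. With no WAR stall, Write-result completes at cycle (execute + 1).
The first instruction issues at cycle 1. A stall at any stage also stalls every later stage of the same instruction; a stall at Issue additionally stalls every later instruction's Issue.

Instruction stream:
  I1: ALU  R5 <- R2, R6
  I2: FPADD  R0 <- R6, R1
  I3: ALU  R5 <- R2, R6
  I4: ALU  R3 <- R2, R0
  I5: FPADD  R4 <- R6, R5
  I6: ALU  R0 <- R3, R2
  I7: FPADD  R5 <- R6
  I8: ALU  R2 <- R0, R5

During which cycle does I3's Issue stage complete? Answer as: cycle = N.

[1] issue I1 (ALU)
[2] I1 read-ops · issue I2 (FPADD)
[3] I1 finished on ALU · I2 read-ops
[4] I1→R5
[5] issue I3 (ALU)
[6] I2 finished on FPADD · I3 read-ops
[7] I2→R0 · I3 finished on ALU
[8] I3→R5
[9] issue I4 (ALU)
[10] I4 read-ops · issue I5 (FPADD)
[11] I4 finished on ALU · I5 read-ops
[12] I4→R3
[13] issue I6 (ALU)
[14] I5 finished on FPADD · I6 read-ops
[15] I5→R4 · I6 finished on ALU
[16] I6→R0 · issue I7 (FPADD)
[17] I7 read-ops · issue I8 (ALU)
[20] I7 finished on FPADD
[21] I7→R5
[22] I8 read-ops
[23] I8 finished on ALU
[24] I8→R2

cycle = 5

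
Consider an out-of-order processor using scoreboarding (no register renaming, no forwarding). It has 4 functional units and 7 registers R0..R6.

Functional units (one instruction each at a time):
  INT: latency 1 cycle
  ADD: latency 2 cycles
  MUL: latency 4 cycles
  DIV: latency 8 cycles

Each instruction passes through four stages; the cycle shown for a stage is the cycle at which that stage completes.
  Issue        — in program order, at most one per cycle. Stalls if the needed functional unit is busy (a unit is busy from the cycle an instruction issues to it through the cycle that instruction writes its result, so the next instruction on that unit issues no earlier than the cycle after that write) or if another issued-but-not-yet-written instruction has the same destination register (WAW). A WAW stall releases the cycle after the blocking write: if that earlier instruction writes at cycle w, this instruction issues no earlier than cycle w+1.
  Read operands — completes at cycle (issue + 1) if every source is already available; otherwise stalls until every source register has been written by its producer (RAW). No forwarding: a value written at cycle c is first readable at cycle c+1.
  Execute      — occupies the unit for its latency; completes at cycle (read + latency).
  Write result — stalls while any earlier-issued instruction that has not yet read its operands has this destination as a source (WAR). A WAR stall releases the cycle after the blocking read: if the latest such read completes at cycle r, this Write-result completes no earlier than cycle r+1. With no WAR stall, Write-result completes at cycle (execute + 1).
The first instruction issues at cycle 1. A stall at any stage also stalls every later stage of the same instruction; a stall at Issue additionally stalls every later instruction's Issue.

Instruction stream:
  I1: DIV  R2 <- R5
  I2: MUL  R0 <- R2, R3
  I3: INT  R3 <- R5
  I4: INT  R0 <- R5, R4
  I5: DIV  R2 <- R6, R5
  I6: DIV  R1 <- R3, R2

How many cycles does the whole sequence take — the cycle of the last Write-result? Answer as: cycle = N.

t=1  issue I1 (DIV)
t=2  I1 read-ops, issue I2 (MUL)
t=3  issue I3 (INT)
t=4  I3 read-ops
t=5  I3 finished on INT
t=10  I1 finished on DIV
t=11  I1→R2
t=12  I2 read-ops
t=13  I3→R3
t=16  I2 finished on MUL
t=17  I2→R0
t=18  issue I4 (INT)
t=19  I4 read-ops, issue I5 (DIV)
t=20  I4 finished on INT, I5 read-ops
t=21  I4→R0
t=28  I5 finished on DIV
t=29  I5→R2
t=30  issue I6 (DIV)
t=31  I6 read-ops
t=39  I6 finished on DIV
t=40  I6→R1

cycle = 40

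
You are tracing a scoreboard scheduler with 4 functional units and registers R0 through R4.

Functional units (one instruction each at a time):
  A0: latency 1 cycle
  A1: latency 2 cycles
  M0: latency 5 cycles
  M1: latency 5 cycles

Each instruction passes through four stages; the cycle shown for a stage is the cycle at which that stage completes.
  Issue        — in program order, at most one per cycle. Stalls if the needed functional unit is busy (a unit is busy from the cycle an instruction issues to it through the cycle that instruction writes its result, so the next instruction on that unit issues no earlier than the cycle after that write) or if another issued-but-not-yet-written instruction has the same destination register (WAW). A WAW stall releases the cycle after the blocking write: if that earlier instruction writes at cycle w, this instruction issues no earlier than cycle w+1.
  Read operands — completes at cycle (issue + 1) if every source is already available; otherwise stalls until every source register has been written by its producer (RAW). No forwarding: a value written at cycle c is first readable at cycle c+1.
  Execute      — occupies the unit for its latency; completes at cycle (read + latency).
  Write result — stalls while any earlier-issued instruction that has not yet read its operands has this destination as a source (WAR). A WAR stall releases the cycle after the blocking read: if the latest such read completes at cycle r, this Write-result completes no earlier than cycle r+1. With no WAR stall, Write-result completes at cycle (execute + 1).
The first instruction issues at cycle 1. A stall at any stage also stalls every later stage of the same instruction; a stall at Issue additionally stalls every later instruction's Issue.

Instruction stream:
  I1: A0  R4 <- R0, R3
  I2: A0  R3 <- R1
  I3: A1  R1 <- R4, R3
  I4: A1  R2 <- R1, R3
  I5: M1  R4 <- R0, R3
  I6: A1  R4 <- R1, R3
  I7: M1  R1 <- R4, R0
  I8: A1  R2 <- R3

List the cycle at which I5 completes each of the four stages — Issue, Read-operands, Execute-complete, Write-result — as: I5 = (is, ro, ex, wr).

I5 = (14, 15, 20, 21)

I1  is:1  ro:2  ex:3  wr:4
I2  is:5  ro:6  ex:7  wr:8  — struct: A0 busy until I1 writes@4
I3  is:6  ro:9  ex:11  wr:12  — RAW R3: wait I2 write@8
I4  is:13  ro:14  ex:16  wr:17  — struct: A1 busy until I3 writes@12
I5  is:14  ro:15  ex:20  wr:21
I6  is:22  ro:23  ex:25  wr:26  — WAW R4: wait I5 write@21
I7  is:23  ro:27  ex:32  wr:33  — RAW R4: wait I6 write@26
I8  is:27  ro:28  ex:30  wr:31  — struct: A1 busy until I6 writes@26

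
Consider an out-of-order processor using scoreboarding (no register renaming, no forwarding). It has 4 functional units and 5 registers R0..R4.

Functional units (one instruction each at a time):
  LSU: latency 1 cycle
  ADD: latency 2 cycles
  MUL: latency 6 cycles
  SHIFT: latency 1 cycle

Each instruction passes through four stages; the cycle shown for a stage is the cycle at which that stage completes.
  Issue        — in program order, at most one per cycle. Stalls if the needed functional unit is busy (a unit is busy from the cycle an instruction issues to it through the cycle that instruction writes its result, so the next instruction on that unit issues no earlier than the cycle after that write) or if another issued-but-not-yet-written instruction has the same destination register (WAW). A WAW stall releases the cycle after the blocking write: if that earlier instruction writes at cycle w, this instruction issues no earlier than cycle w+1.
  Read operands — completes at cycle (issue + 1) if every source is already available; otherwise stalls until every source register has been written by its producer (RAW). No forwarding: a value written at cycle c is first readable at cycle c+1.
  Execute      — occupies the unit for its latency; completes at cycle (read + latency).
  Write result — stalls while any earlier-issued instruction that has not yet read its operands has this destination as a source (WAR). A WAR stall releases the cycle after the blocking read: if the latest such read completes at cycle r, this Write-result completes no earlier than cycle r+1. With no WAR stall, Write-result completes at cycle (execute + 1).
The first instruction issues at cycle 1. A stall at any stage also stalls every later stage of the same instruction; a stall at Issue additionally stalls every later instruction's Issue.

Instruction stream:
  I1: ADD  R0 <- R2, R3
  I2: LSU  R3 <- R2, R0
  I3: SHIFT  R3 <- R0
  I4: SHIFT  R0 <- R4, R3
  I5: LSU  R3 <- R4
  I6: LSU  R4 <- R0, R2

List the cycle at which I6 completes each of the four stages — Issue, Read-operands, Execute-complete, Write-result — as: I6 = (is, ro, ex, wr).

cycle 1: I1 issues→ADD
cycle 2: I1 reads | I2 issues→LSU
cycle 4: I1 exec-done
cycle 5: I1 writes R0
cycle 6: I2 reads
cycle 7: I2 exec-done
cycle 8: I2 writes R3
cycle 9: I3 issues→SHIFT
cycle 10: I3 reads
cycle 11: I3 exec-done
cycle 12: I3 writes R3
cycle 13: I4 issues→SHIFT
cycle 14: I4 reads | I5 issues→LSU
cycle 15: I4 exec-done | I5 reads
cycle 16: I4 writes R0 | I5 exec-done
cycle 17: I5 writes R3
cycle 18: I6 issues→LSU
cycle 19: I6 reads
cycle 20: I6 exec-done
cycle 21: I6 writes R4

I6 = (18, 19, 20, 21)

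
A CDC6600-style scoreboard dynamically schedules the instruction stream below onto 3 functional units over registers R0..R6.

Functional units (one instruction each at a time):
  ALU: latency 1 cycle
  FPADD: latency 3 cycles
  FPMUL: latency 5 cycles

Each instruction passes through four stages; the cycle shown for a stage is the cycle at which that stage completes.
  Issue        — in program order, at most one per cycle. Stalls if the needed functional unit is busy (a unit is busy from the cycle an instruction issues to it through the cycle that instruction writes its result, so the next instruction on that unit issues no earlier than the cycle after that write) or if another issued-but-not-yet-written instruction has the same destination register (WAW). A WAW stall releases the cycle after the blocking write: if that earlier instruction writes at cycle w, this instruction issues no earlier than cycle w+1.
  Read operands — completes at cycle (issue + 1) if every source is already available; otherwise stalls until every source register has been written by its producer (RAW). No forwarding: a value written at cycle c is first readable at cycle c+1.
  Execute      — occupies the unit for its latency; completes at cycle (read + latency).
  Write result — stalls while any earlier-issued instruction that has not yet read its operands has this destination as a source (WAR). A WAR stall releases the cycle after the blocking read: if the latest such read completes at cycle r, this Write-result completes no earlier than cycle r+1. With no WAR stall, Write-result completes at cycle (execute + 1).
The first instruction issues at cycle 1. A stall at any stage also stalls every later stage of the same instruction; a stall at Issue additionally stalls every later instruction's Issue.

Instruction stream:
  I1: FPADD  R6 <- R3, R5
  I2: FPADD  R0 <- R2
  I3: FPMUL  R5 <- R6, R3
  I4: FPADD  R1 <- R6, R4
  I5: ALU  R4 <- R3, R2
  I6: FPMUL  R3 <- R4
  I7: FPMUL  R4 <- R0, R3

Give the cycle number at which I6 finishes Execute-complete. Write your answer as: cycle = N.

cycle = 23

c1: I1→FPADD
c2: I1 RO
c5: I1 EX
c6: I1 WR R6
c7: I2→FPADD
c8: I2 RO; I3→FPMUL
c9: I3 RO
c11: I2 EX
c12: I2 WR R0
c13: I4→FPADD
c14: I3 EX; I4 RO; I5→ALU
c15: I3 WR R5; I5 RO
c16: I5 EX; I6→FPMUL
c17: I4 EX; I5 WR R4
c18: I4 WR R1; I6 RO
c23: I6 EX
c24: I6 WR R3
c25: I7→FPMUL
c26: I7 RO
c31: I7 EX
c32: I7 WR R4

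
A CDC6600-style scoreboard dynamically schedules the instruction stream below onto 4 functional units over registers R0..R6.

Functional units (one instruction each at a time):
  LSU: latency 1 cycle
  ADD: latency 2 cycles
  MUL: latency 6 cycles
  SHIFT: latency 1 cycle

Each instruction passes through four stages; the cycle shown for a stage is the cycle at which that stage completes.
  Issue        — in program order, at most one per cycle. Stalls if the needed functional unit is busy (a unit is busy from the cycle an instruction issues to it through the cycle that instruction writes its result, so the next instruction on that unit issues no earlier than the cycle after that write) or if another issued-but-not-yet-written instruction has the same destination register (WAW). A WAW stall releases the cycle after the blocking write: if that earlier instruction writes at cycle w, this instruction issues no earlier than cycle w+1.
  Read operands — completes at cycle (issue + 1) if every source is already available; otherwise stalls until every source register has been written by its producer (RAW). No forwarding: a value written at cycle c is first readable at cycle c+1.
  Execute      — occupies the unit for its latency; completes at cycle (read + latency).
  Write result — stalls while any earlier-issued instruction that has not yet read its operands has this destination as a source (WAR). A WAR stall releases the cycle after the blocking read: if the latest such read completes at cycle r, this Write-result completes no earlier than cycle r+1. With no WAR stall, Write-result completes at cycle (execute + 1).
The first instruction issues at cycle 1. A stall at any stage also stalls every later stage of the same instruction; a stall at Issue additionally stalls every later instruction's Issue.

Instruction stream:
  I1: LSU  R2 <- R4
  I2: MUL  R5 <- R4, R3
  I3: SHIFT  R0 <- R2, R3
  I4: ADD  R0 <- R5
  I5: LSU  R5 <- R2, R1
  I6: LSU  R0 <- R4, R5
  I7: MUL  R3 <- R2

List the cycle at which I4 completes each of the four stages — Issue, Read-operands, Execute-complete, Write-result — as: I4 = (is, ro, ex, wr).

I4 = (8, 11, 13, 14)

I1 -> (1, 2, 3, 4)
I2 -> (2, 3, 9, 10)
I3 -> (3, 5, 6, 7)  // RAW R2: wait I1 write@4
I4 -> (8, 11, 13, 14)  // WAW R0: wait I3 write@7, RAW R5: wait I2 write@10
I5 -> (11, 12, 13, 14)  // WAW R5: wait I2 write@10
I6 -> (15, 16, 17, 18)  // struct: LSU busy until I5 writes@14
I7 -> (16, 17, 23, 24)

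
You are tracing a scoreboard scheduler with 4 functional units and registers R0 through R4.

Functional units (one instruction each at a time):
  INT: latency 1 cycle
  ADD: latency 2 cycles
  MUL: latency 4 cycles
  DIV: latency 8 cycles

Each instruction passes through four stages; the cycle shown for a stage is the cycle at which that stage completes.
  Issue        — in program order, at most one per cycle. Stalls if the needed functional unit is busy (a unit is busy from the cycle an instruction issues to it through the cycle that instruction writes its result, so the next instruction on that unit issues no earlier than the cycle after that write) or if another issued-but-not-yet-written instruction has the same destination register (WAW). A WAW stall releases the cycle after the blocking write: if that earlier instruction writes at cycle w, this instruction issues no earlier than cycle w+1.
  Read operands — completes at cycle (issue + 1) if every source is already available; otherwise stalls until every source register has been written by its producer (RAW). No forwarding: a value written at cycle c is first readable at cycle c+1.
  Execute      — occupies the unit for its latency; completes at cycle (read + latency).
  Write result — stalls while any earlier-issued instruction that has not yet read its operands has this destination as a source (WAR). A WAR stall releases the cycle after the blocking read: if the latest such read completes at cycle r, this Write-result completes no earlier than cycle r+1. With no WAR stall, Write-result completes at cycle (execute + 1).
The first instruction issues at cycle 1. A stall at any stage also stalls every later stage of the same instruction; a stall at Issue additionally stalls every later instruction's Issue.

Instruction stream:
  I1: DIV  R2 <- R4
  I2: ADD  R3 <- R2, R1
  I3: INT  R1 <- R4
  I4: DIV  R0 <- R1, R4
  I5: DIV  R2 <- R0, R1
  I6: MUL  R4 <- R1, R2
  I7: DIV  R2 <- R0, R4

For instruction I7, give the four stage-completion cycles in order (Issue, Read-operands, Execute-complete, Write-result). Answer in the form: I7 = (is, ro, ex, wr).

I7 = (35, 41, 49, 50)

[1] I1 issues→DIV
[2] I1 reads · I2 issues→ADD
[3] I3 issues→INT
[4] I3 reads
[5] I3 exec-done
[10] I1 exec-done
[11] I1 writes R2
[12] I2 reads · I4 issues→DIV
[13] I3 writes R1
[14] I2 exec-done · I4 reads
[15] I2 writes R3
[22] I4 exec-done
[23] I4 writes R0
[24] I5 issues→DIV
[25] I5 reads · I6 issues→MUL
[33] I5 exec-done
[34] I5 writes R2
[35] I6 reads · I7 issues→DIV
[39] I6 exec-done
[40] I6 writes R4
[41] I7 reads
[49] I7 exec-done
[50] I7 writes R2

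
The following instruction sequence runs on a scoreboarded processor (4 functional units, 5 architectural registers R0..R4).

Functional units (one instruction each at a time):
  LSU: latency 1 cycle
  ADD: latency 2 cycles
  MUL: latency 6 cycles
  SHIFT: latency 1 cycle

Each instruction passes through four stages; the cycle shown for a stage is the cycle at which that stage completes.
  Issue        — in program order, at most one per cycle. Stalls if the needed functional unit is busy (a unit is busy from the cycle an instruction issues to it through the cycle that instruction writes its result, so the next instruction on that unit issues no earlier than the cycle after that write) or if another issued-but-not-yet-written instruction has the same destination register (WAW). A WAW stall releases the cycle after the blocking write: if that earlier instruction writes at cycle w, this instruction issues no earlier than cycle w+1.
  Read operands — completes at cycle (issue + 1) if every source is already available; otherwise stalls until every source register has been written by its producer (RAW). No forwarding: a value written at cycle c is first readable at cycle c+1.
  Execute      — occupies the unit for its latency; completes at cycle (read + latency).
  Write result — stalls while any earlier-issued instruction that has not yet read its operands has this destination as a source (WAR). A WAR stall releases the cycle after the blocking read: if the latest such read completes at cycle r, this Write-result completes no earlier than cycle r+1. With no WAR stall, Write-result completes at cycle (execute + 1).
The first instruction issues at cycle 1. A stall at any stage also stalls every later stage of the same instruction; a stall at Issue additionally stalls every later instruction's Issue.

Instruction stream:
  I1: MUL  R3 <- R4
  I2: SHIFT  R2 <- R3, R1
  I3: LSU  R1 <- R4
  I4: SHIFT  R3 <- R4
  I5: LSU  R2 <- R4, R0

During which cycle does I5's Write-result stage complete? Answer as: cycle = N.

cycle = 17

[1] issue I1 (MUL)
[2] I1 read-ops · issue I2 (SHIFT)
[3] issue I3 (LSU)
[4] I3 read-ops
[5] I3 finished on LSU
[8] I1 finished on MUL
[9] I1→R3
[10] I2 read-ops
[11] I2 finished on SHIFT · I3→R1
[12] I2→R2
[13] issue I4 (SHIFT)
[14] I4 read-ops · issue I5 (LSU)
[15] I4 finished on SHIFT · I5 read-ops
[16] I4→R3 · I5 finished on LSU
[17] I5→R2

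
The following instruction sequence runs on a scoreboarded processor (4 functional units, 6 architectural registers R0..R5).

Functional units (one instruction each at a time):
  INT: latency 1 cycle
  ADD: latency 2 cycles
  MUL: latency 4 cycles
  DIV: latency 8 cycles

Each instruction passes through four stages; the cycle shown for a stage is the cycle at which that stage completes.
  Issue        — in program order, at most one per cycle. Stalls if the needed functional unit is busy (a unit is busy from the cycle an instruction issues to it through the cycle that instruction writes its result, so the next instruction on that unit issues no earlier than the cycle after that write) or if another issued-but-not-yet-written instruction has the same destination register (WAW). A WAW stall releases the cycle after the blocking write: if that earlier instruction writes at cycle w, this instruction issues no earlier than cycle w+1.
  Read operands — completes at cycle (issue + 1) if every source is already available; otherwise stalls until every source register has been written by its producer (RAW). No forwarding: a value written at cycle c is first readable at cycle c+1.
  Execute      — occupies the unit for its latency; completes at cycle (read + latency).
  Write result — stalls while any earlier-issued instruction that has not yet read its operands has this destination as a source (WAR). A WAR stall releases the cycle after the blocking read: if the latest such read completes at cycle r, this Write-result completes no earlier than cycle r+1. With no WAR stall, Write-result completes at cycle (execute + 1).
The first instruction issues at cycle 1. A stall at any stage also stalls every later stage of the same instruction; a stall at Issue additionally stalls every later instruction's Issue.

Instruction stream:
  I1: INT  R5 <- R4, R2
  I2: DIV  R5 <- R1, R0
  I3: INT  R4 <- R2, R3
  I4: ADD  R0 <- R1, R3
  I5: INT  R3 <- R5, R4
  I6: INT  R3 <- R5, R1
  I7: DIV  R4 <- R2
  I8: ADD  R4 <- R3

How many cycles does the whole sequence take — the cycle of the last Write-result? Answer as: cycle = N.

t=1  I1 issues→INT
t=2  I1 reads
t=3  I1 exec-done
t=4  I1 writes R5
t=5  I2 issues→DIV
t=6  I2 reads; I3 issues→INT
t=7  I3 reads; I4 issues→ADD
t=8  I3 exec-done; I4 reads
t=9  I3 writes R4
t=10  I4 exec-done; I5 issues→INT
t=11  I4 writes R0
t=14  I2 exec-done
t=15  I2 writes R5
t=16  I5 reads
t=17  I5 exec-done
t=18  I5 writes R3
t=19  I6 issues→INT
t=20  I6 reads; I7 issues→DIV
t=21  I6 exec-done; I7 reads
t=22  I6 writes R3
t=29  I7 exec-done
t=30  I7 writes R4
t=31  I8 issues→ADD
t=32  I8 reads
t=34  I8 exec-done
t=35  I8 writes R4

cycle = 35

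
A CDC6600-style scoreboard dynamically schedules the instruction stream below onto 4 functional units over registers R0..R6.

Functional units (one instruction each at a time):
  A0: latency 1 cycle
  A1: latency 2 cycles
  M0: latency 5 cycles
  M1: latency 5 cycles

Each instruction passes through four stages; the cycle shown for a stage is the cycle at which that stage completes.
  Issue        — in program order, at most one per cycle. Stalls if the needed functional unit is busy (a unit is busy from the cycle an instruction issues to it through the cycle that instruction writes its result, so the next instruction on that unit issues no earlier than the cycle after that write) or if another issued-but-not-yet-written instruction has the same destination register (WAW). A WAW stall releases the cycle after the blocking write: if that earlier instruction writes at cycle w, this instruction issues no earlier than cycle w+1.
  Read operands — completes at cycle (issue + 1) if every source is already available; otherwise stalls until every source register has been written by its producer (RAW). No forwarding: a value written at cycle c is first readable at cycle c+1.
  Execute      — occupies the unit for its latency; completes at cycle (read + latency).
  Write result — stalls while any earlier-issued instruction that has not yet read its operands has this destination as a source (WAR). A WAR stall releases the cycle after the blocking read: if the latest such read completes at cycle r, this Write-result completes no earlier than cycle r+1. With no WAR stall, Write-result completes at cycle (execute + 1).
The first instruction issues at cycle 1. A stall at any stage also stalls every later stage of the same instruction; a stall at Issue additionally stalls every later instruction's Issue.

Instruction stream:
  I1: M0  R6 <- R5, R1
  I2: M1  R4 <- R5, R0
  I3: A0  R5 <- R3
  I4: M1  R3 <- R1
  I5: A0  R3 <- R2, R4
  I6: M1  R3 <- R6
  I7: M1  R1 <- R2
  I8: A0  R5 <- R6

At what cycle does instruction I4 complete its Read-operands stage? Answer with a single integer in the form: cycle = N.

cycle = 11

c1: I1→M0
c2: I1 RO | I2→M1
c3: I2 RO | I3→A0
c4: I3 RO
c5: I3 EX
c6: I3 WR R5
c7: I1 EX
c8: I1 WR R6 | I2 EX
c9: I2 WR R4
c10: I4→M1
c11: I4 RO
c16: I4 EX
c17: I4 WR R3
c18: I5→A0
c19: I5 RO
c20: I5 EX
c21: I5 WR R3
c22: I6→M1
c23: I6 RO
c28: I6 EX
c29: I6 WR R3
c30: I7→M1
c31: I7 RO | I8→A0
c32: I8 RO
c33: I8 EX
c34: I8 WR R5
c36: I7 EX
c37: I7 WR R1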